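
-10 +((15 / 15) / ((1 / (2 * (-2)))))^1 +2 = -12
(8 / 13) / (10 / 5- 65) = -8 / 819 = -0.01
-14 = -14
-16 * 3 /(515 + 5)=-6 /65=-0.09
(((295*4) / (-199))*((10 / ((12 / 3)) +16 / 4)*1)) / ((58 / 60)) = -230100 / 5771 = -39.87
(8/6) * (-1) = -4/3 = -1.33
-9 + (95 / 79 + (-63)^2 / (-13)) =-321559 / 1027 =-313.11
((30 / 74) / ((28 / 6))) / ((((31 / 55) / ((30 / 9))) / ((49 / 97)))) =28875 / 111259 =0.26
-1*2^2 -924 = -928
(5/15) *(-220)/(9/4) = -880/27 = -32.59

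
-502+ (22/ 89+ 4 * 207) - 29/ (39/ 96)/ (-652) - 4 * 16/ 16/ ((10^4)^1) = 153869641409/ 471477500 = 326.36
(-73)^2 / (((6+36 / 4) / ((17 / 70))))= 90593 / 1050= 86.28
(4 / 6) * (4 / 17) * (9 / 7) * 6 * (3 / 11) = 0.33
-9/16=-0.56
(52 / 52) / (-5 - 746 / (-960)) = -480 / 2027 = -0.24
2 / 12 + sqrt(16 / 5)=1 / 6 + 4 * sqrt(5) / 5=1.96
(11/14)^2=0.62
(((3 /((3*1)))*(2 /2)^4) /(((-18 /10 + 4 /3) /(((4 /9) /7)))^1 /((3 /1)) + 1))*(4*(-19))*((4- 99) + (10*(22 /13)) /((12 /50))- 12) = -2162960 /1131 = -1912.43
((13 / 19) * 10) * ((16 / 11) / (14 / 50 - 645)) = -26000 / 1684331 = -0.02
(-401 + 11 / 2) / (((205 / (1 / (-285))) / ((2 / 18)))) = 791 / 1051650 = 0.00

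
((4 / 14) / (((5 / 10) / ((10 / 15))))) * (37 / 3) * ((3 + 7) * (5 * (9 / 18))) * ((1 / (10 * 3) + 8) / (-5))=-35668 / 189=-188.72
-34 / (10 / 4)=-68 / 5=-13.60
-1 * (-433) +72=505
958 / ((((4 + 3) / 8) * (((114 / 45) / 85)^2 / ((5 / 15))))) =1038232500 / 2527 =410855.76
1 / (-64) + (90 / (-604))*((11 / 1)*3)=-47671 / 9664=-4.93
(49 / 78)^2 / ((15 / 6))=2401 / 15210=0.16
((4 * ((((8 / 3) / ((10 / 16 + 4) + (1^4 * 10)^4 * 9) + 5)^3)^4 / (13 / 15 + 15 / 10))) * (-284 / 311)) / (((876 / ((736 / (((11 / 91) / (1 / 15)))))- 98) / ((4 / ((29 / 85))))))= 2295312756857973089901467092646383927042564468171507172878874421727101908416817103302536729600 / 49792581786641687956315499455045780345395354208462644572565091617585340121903079284241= 46097484.29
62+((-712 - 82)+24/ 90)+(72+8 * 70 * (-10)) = -93896/ 15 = -6259.73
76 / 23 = 3.30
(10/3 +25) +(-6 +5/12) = 91/4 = 22.75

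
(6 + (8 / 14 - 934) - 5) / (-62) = 6527 / 434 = 15.04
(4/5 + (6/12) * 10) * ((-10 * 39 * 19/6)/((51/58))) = -415454/51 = -8146.16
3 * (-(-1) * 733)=2199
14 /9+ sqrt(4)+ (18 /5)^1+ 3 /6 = 689 /90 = 7.66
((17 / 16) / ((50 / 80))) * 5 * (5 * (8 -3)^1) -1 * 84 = 257 / 2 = 128.50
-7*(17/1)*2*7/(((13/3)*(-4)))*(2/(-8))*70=-87465/52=-1682.02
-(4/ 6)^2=-4/ 9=-0.44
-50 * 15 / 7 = -750 / 7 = -107.14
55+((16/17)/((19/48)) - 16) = 13365/323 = 41.38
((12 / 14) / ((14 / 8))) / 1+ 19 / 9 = 1147 / 441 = 2.60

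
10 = 10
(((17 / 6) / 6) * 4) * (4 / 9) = 68 / 81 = 0.84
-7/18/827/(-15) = 7/223290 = 0.00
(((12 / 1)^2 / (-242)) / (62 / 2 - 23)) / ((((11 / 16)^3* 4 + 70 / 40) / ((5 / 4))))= -1280 / 41987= -0.03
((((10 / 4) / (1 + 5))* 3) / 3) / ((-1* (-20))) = 1 / 48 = 0.02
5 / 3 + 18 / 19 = 149 / 57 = 2.61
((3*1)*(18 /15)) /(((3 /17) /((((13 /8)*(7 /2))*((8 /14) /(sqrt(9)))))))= 221 /10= 22.10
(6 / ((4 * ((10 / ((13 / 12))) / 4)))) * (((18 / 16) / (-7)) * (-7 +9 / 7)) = 117 / 196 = 0.60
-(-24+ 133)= -109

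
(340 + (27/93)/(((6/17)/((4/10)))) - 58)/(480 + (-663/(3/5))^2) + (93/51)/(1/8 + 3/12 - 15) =-46867611571/376583883975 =-0.12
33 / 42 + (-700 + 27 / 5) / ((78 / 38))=-921673 / 2730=-337.61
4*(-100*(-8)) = 3200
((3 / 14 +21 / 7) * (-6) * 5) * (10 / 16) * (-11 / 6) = 12375 / 112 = 110.49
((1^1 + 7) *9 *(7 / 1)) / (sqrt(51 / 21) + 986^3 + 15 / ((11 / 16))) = 0.00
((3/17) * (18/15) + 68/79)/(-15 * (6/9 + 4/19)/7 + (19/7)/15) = -2873598/4551427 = -0.63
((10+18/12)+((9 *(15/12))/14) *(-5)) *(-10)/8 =-2095/224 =-9.35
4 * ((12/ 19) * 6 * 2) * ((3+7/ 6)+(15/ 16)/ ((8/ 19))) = 7365/ 38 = 193.82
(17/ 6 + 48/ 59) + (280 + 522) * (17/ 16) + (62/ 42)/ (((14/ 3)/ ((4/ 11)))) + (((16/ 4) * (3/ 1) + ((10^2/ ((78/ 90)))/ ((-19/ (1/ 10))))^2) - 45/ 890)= 3597976253738155/ 4144154438424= 868.21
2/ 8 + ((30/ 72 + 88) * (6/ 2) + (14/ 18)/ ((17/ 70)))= 82223/ 306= 268.70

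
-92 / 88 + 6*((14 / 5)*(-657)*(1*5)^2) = -6070703 / 22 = -275941.05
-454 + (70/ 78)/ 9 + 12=-155107/ 351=-441.90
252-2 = 250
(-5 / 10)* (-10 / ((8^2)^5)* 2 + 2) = -536870907 / 536870912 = -1.00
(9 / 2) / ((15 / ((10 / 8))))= 3 / 8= 0.38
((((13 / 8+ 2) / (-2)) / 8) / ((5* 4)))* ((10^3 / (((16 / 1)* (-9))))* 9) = 725 / 1024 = 0.71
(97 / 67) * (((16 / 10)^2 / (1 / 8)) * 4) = 198656 / 1675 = 118.60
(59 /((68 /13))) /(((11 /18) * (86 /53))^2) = 174514743 /15213572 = 11.47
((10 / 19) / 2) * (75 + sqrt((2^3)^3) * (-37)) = 375 / 19-2960 * sqrt(2) / 19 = -200.58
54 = 54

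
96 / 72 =4 / 3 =1.33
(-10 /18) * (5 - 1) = -20 /9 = -2.22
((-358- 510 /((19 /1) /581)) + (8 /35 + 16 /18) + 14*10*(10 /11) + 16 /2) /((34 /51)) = -520651916 /21945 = -23725.31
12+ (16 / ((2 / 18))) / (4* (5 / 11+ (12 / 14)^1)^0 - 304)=288 / 25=11.52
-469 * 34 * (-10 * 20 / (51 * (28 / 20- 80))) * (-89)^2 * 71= -527522758000 / 1179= -447432364.72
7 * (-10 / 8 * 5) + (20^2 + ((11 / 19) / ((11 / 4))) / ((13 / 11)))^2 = 160098.79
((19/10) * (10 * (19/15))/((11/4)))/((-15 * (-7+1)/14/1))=10108/7425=1.36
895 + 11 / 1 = 906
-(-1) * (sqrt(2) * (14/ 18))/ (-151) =-0.01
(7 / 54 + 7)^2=148225 / 2916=50.83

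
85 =85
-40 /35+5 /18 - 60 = -7669 /126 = -60.87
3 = 3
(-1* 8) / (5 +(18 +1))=-1 / 3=-0.33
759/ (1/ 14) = 10626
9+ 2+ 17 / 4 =61 / 4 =15.25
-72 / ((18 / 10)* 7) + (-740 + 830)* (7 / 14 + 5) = 3425 / 7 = 489.29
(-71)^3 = -357911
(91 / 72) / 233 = 91 / 16776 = 0.01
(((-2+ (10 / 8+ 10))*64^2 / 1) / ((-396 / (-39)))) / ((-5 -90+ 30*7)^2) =123136 / 436425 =0.28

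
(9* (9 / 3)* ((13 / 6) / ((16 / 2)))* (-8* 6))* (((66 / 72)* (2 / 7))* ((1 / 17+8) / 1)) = -176319 / 238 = -740.84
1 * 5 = 5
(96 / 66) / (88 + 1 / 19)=304 / 18403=0.02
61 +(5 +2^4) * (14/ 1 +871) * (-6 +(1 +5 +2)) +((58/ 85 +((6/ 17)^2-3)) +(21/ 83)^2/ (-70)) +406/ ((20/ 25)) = 37736.31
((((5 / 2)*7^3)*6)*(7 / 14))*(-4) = -10290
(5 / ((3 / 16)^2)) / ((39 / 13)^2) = 1280 / 81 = 15.80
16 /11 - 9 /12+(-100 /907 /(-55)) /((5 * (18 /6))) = 84367 /119724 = 0.70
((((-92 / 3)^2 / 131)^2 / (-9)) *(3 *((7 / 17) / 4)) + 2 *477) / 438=33752843023 / 15525367929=2.17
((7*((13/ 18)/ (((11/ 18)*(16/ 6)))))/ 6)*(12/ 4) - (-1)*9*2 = 3441/ 176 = 19.55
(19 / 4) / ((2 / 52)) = 247 / 2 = 123.50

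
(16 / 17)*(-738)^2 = 8714304 / 17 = 512606.12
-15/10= -3/2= -1.50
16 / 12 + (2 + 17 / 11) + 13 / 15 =316 / 55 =5.75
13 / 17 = 0.76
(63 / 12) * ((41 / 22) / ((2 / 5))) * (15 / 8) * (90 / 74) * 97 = 281869875 / 52096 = 5410.59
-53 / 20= -2.65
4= 4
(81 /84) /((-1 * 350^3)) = -27 /1200500000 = -0.00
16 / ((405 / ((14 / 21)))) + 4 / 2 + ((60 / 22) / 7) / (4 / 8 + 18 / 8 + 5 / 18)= 21975766 / 10197495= 2.16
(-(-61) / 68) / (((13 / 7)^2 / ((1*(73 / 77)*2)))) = 31171 / 63206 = 0.49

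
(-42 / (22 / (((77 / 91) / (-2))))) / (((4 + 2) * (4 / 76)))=2.56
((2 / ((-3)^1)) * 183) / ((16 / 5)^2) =-1525 / 128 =-11.91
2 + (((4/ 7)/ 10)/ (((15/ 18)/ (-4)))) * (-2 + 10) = -34/ 175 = -0.19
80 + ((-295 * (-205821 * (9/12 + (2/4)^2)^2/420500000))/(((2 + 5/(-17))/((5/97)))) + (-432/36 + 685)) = 35628145418463/47314660000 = 753.00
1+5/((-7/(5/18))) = 101/126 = 0.80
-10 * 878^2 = -7708840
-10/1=-10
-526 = -526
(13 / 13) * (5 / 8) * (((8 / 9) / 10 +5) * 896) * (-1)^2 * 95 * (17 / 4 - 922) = -2236152940 / 9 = -248461437.78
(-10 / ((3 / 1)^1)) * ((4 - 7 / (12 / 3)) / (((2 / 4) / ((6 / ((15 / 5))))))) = -30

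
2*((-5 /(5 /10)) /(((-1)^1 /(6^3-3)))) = 4260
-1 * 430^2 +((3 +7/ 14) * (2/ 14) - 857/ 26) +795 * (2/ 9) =-7205476/ 39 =-184755.79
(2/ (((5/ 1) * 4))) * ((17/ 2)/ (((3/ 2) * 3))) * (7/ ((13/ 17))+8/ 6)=6953/ 3510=1.98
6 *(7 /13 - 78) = -6042 /13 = -464.77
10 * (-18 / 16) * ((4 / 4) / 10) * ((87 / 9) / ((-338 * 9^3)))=29 / 657072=0.00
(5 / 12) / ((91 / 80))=100 / 273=0.37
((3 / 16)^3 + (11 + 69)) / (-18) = -327707 / 73728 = -4.44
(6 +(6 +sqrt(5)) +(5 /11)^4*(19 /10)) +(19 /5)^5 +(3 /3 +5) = sqrt(5) +74159665293 /91506250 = 812.67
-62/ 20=-31/ 10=-3.10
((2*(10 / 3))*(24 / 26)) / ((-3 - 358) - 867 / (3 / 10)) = -80 / 42263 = -0.00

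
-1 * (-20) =20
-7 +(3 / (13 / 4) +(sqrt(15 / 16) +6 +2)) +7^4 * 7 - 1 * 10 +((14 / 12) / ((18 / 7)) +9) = sqrt(15) / 4 +23598961 / 1404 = 16809.35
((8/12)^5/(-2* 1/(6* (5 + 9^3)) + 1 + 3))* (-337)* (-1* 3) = 7915456/237789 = 33.29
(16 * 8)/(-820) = -32/205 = -0.16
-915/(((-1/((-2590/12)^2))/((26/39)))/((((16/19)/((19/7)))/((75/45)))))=5728717400/1083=5289674.42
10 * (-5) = -50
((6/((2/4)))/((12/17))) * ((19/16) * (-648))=-26163/2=-13081.50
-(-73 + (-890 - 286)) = 1249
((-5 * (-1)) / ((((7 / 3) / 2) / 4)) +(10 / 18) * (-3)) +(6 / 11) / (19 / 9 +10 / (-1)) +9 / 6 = 554585 / 32802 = 16.91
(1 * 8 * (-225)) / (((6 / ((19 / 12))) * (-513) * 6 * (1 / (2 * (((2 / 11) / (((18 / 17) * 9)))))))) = 425 / 72171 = 0.01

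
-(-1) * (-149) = -149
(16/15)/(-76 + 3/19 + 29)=-152/6675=-0.02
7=7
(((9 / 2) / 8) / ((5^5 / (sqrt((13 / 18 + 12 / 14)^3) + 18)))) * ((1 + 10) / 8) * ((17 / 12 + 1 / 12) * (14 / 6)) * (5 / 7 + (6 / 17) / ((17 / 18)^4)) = 25191618353 * sqrt(2786) / 667900732800000 + 10253874807 / 567942800000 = 0.02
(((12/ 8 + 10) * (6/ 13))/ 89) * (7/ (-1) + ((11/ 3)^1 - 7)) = -713/ 1157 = -0.62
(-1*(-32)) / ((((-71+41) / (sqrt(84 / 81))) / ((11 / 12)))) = -88*sqrt(21) / 405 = -1.00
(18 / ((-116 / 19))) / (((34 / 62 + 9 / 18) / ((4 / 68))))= -5301 / 32045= -0.17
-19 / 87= -0.22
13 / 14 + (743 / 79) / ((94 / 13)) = 57941 / 25991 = 2.23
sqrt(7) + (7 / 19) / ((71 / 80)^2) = 44800 / 95779 + sqrt(7) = 3.11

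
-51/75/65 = -17/1625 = -0.01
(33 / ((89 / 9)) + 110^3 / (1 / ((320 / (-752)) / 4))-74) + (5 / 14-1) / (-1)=-8296230515 / 58562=-141665.76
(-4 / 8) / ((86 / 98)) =-49 / 86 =-0.57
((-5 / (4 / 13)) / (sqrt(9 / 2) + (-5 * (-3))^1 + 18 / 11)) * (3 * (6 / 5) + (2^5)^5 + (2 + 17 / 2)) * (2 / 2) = -2926954333303 / 87852 + 527811437153 * sqrt(2) / 175704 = -29068607.28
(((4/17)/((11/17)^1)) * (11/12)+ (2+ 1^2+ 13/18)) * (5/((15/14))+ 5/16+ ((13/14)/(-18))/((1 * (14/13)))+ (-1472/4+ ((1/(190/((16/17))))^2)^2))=-1272214648906912767677/864014804330580000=-1472.45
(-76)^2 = 5776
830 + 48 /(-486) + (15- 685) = 12952 /81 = 159.90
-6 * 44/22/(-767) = 12/767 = 0.02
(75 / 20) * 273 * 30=61425 / 2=30712.50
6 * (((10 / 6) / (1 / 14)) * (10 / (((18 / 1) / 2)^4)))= 1400 / 6561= 0.21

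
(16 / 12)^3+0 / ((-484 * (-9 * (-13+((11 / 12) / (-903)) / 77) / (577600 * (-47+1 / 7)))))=64 / 27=2.37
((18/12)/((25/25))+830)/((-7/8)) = -6652/7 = -950.29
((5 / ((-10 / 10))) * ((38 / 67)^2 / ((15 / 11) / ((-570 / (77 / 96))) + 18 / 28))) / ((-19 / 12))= 116444160 / 73471463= 1.58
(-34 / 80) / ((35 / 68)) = -289 / 350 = -0.83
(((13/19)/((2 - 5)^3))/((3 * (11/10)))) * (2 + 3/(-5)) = -182/16929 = -0.01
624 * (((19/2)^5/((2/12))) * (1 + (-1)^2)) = 579407166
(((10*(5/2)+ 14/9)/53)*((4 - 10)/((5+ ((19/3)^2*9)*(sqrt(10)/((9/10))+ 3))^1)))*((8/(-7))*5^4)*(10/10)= -8776080000/1597050007+ 3235462500*sqrt(10)/1597050007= 0.91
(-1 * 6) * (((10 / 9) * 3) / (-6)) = 3.33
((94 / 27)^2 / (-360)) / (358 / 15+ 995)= -2209 / 66847842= -0.00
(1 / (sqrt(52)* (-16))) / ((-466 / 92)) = 23* sqrt(13) / 48464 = 0.00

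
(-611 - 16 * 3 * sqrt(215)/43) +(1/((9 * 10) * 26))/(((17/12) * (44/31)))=-89120429/145860 - 48 * sqrt(215)/43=-627.37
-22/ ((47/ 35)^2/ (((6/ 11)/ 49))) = -0.14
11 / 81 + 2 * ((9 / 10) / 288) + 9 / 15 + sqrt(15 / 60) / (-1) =3137 / 12960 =0.24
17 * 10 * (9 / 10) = 153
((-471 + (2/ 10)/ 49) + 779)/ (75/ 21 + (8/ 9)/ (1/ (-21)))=-226383/ 11095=-20.40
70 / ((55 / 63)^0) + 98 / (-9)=59.11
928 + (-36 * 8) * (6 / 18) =832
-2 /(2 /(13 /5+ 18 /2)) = -58 /5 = -11.60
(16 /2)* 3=24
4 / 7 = 0.57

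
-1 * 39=-39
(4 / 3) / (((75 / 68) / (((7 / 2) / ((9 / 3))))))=1.41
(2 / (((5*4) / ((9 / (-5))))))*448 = -80.64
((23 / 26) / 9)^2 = 529 / 54756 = 0.01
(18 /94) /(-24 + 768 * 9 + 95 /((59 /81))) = 177 /6487363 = 0.00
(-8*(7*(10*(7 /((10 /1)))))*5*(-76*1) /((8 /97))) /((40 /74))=3341359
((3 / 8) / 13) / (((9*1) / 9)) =3 / 104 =0.03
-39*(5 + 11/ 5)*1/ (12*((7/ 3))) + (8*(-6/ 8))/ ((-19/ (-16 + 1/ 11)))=-110109/ 7315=-15.05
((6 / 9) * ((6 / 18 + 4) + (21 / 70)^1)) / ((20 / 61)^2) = 517219 / 18000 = 28.73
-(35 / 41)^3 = -0.62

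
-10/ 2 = -5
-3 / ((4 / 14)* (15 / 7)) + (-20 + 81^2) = 65361 / 10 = 6536.10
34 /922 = 17 /461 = 0.04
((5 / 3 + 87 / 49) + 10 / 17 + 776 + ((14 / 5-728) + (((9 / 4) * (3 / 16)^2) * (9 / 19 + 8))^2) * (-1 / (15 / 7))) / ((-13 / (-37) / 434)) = 30332953628375697167 / 21959815987200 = 1381293.62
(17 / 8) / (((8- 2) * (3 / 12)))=17 / 12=1.42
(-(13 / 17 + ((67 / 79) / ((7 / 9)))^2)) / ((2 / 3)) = -15235305 / 5198753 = -2.93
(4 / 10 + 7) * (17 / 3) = 629 / 15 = 41.93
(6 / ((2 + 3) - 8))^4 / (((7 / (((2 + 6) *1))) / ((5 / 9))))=640 / 63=10.16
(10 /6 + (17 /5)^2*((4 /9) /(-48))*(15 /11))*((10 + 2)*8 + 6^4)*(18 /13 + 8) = 19865.58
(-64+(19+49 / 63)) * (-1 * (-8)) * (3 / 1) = -3184 / 3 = -1061.33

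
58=58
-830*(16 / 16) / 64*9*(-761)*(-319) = -906704865 / 32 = -28334527.03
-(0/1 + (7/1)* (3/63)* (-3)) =1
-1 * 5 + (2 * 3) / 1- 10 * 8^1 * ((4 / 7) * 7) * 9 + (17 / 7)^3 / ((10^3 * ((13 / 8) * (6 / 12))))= -1604672799 / 557375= -2878.98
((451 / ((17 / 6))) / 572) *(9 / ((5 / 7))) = 7749 / 2210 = 3.51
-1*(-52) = 52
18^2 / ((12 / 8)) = 216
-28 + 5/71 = -1983/71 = -27.93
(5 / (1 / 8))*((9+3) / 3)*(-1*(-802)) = 128320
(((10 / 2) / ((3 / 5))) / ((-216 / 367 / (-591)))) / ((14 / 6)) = 1807475 / 504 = 3586.26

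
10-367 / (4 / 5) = -1795 / 4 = -448.75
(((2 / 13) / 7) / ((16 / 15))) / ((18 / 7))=5 / 624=0.01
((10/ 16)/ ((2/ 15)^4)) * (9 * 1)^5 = 14946778125/ 128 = 116771704.10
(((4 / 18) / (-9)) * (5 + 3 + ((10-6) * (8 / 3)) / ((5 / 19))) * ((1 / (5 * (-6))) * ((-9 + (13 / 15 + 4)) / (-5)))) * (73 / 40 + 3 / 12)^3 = 1613011127 / 5467500000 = 0.30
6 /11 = 0.55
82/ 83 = 0.99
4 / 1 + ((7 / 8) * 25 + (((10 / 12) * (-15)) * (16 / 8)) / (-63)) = 13241 / 504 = 26.27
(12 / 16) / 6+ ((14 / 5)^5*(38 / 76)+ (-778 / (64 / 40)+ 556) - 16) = 139.93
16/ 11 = 1.45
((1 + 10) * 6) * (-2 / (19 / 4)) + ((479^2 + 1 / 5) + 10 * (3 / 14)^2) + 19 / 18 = 9611338294 / 41895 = 229414.93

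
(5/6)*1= 5/6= 0.83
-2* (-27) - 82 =-28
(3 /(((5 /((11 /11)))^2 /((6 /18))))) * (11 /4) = 11 /100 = 0.11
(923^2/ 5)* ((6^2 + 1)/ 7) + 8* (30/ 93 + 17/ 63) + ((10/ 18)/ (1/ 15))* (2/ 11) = 96739765567/ 107415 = 900616.91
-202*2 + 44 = -360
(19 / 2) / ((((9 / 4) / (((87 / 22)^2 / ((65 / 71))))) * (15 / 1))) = 1134509 / 235950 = 4.81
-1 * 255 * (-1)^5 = 255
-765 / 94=-8.14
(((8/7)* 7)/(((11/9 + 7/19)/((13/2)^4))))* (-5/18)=-2713295/1088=-2493.84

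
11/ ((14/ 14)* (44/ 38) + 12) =0.84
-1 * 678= -678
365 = 365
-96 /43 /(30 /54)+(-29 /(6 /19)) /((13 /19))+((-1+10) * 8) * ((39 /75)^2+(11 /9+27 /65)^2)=74.32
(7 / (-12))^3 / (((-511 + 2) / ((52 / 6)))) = 4459 / 1319328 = 0.00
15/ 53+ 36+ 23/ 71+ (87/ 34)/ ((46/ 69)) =10349279/ 255884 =40.45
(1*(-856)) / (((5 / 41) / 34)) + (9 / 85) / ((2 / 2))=-20285479 / 85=-238652.69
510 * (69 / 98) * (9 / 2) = 158355 / 98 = 1615.87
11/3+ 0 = 11/3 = 3.67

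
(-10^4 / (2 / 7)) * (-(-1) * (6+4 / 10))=-224000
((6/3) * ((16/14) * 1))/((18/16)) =128/63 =2.03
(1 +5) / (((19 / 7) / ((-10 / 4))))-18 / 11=-1497 / 209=-7.16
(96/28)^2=576/49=11.76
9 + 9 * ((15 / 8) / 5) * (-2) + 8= 41 / 4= 10.25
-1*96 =-96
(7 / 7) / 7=0.14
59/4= 14.75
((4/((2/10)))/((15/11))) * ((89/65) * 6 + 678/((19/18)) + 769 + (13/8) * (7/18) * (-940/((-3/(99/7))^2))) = -1493933969/8645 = -172809.02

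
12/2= 6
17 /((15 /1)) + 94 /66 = 422 /165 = 2.56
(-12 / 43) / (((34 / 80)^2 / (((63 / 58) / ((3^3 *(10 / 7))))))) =-15680 / 360383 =-0.04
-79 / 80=-0.99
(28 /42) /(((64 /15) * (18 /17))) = 85 /576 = 0.15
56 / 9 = 6.22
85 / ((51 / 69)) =115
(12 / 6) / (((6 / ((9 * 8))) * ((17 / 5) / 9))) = 1080 / 17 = 63.53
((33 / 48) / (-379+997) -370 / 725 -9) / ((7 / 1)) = -13633957 / 10036320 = -1.36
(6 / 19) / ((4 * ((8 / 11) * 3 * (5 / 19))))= 11 / 80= 0.14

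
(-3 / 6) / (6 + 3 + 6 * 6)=-1 / 90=-0.01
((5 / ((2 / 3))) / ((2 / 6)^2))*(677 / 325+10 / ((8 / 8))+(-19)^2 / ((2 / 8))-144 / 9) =12636729 / 130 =97205.61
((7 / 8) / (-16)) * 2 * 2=-7 / 32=-0.22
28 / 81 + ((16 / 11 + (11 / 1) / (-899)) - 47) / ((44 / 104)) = -945749308 / 8811099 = -107.34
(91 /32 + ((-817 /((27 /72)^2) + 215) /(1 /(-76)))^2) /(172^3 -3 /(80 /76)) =2343138006690295 /65946249144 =35531.03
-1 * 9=-9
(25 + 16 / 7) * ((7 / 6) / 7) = 191 / 42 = 4.55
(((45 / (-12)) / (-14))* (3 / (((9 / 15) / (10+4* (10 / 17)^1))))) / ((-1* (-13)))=1125 / 884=1.27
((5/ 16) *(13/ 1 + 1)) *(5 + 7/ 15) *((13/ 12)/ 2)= 3731/ 288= 12.95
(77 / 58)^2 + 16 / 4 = 19385 / 3364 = 5.76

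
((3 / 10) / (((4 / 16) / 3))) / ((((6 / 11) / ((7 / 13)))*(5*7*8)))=33 / 2600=0.01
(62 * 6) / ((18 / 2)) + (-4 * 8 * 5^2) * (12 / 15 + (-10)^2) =-241796 / 3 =-80598.67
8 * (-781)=-6248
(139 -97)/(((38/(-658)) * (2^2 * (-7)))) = 987/38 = 25.97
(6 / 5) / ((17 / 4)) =24 / 85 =0.28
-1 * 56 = -56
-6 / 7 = -0.86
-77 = -77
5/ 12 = 0.42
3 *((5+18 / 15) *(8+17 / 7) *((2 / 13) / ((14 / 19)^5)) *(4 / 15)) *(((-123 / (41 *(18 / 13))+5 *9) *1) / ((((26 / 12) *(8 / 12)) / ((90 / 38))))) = 2573.13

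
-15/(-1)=15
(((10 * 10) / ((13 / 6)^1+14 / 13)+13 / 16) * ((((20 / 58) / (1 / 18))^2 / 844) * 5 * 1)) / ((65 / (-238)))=-2374326675 / 89790206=-26.44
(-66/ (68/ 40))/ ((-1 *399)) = 220/ 2261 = 0.10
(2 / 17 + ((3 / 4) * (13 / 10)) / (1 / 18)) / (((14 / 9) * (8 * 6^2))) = 6007 / 152320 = 0.04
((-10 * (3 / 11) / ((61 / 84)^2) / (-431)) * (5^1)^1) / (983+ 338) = 1058400 / 23304105781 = 0.00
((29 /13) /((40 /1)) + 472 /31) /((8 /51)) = 12563289 /128960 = 97.42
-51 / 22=-2.32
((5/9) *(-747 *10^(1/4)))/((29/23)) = -9545 *10^(1/4)/29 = -585.30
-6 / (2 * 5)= -3 / 5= -0.60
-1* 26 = -26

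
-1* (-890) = 890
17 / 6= 2.83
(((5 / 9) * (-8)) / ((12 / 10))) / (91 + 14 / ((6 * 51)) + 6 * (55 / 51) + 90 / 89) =-3026 / 80499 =-0.04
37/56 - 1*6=-299/56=-5.34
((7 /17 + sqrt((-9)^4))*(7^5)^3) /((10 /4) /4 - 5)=-7509285862584128 /85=-88344539559813.27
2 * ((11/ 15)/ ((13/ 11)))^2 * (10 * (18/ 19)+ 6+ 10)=14172488/ 722475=19.62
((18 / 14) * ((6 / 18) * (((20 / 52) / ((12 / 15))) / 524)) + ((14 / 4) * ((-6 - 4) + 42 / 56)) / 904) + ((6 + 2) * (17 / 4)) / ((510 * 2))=-2698249 / 1293190080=-0.00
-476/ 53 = -8.98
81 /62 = 1.31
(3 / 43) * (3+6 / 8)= 0.26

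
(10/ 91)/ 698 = 5/ 31759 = 0.00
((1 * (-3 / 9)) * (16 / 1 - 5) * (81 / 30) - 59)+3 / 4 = -1363 / 20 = -68.15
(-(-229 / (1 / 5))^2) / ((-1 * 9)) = 1311025 / 9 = 145669.44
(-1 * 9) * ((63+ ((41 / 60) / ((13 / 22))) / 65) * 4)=-9585006 / 4225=-2268.64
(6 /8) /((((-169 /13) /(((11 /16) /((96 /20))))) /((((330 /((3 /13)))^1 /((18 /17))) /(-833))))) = 3025 /225792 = 0.01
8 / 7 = 1.14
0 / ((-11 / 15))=0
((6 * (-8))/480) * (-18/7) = 9/35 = 0.26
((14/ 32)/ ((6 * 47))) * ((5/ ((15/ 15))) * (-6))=-35/ 752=-0.05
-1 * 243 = -243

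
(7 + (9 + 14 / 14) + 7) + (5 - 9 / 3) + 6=32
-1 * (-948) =948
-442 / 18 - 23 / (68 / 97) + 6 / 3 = -55.36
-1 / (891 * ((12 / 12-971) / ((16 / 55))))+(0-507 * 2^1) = -24100168942 / 23767425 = -1014.00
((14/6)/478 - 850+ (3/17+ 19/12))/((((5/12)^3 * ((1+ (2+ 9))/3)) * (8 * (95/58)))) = -223.72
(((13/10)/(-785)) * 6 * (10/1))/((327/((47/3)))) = -1222/256695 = -0.00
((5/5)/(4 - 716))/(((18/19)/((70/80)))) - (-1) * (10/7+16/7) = 3.71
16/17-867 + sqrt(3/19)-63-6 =-15896/17 + sqrt(57)/19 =-934.66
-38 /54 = -19 /27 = -0.70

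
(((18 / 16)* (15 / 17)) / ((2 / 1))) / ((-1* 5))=-27 / 272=-0.10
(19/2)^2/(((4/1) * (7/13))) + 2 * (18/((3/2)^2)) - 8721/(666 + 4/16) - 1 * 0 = 13375517/298480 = 44.81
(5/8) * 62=155/4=38.75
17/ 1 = 17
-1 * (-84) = 84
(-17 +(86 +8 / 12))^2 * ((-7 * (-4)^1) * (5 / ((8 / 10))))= 7644175 / 9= 849352.78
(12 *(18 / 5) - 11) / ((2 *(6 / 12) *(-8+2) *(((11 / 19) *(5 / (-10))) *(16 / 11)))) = 3059 / 240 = 12.75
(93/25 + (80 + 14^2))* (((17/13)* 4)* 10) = 951048/65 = 14631.51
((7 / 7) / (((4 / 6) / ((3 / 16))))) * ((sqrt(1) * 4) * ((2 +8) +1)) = 99 / 8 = 12.38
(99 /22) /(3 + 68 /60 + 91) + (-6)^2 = 102879 /2854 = 36.05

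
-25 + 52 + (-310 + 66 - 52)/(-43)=1457/43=33.88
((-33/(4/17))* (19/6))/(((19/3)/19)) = -10659/8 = -1332.38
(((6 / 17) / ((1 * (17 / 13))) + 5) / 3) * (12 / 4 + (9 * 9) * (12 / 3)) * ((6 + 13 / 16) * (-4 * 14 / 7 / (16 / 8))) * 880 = -3980847860 / 289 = -13774560.07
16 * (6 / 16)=6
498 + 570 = 1068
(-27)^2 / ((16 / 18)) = 6561 / 8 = 820.12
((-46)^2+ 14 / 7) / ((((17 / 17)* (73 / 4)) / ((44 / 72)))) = 15532 / 219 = 70.92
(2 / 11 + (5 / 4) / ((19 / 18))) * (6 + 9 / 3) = 5139 / 418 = 12.29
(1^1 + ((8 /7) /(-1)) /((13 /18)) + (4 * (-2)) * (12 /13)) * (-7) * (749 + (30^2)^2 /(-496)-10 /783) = -536480200 /10881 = -49304.31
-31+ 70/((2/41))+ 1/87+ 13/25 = 3054856/2175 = 1404.53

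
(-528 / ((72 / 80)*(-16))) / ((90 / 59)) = 649 / 27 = 24.04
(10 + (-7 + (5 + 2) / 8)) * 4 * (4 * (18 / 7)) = 1116 / 7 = 159.43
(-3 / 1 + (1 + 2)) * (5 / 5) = 0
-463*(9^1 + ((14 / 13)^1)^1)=-60653 / 13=-4665.62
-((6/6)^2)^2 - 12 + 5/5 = -12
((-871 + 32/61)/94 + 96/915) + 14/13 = -3010951/372710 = -8.08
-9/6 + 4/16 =-5/4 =-1.25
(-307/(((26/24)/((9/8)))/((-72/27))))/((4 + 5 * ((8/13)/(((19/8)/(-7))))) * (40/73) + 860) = 3832281/3864145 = 0.99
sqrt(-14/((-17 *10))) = sqrt(595)/85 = 0.29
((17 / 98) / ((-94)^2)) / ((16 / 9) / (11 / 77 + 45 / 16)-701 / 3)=-50643 / 601214676328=-0.00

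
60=60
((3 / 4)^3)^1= 27 / 64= 0.42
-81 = -81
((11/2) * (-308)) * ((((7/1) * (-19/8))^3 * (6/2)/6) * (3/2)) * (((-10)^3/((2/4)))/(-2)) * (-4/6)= -249085442375/64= -3891960037.11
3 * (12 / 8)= 9 / 2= 4.50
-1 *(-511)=511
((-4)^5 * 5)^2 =26214400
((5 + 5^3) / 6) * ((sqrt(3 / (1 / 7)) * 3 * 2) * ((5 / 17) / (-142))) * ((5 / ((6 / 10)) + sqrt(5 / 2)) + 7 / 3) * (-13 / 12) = 4225 * sqrt(210) / 28968 + 33800 * sqrt(21) / 10863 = 16.37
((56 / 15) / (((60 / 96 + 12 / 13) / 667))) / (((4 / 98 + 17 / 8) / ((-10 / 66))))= -9458176 / 84051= -112.53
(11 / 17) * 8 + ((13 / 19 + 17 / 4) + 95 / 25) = 89863 / 6460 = 13.91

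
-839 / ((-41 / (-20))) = -16780 / 41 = -409.27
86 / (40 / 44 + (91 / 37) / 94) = 3290188 / 35781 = 91.95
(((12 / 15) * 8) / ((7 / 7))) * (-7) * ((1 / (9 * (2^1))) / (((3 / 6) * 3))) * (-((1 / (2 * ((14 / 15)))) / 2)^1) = 0.44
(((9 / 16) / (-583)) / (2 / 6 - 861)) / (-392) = -0.00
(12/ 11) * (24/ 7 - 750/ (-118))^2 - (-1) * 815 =1725107257/ 1876259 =919.44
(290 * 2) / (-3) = -580 / 3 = -193.33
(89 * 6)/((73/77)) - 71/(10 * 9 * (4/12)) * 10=118171/219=539.59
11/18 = 0.61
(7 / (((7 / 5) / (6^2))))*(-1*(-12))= 2160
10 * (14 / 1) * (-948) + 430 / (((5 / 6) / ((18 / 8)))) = -131559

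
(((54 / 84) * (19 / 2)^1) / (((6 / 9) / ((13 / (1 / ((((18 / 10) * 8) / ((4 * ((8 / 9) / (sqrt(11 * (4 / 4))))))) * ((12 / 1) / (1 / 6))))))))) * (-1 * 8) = -9723402 * sqrt(11) / 35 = -921396.46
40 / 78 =20 / 39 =0.51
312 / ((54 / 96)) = 1664 / 3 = 554.67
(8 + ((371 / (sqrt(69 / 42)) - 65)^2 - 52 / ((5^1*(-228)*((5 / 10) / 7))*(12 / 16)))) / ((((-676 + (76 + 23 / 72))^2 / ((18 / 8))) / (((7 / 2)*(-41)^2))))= 13197541318018344 / 4073393523865 - 3309790695120*sqrt(322) / 42877826567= 1854.79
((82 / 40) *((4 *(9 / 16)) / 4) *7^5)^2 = 38462112379089 / 102400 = 375606566.20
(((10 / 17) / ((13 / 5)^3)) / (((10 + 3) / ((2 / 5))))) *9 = 4500 / 485537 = 0.01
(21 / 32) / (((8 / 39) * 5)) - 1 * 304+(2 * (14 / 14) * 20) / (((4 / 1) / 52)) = 277299 / 1280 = 216.64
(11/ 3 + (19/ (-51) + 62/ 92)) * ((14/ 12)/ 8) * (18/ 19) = 65163/ 118864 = 0.55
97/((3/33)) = 1067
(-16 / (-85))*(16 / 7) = 0.43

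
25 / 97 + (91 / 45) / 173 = 0.27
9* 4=36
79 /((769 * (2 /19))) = 1501 /1538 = 0.98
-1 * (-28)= 28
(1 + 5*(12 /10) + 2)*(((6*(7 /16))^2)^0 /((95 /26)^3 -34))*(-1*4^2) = -843648 /86597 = -9.74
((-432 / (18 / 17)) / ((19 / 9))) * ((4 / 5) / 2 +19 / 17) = -27864 / 95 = -293.31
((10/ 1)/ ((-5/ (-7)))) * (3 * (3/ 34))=63/ 17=3.71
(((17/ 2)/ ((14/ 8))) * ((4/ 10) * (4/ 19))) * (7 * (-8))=-2176/ 95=-22.91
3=3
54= 54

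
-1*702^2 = -492804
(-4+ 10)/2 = 3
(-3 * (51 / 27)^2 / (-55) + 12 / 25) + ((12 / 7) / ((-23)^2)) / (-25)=18544763 / 27494775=0.67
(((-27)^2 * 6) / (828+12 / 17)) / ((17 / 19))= 13851 / 2348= 5.90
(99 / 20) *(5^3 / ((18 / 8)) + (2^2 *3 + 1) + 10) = 7777 / 20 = 388.85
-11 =-11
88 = 88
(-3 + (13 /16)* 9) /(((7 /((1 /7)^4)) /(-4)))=-69 /67228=-0.00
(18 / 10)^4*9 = 59049 / 625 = 94.48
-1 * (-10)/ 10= 1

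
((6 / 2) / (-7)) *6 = -18 / 7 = -2.57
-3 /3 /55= -1 /55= -0.02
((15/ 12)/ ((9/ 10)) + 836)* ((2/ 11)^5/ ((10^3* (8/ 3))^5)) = 406971/ 329832448000000000000000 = 0.00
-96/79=-1.22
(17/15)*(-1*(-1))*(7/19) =119/285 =0.42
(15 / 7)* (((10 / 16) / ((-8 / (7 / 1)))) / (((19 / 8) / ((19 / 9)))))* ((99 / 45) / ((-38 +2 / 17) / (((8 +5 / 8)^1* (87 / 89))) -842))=16269 / 6009424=0.00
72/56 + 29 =212/7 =30.29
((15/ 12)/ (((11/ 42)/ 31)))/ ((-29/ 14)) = -22785/ 319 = -71.43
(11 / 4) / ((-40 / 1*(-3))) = 11 / 480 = 0.02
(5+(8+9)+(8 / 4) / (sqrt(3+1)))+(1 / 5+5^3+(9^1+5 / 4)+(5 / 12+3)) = 2428 / 15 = 161.87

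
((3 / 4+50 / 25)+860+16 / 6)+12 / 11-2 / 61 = 866.47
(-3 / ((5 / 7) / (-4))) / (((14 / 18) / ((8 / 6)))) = 144 / 5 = 28.80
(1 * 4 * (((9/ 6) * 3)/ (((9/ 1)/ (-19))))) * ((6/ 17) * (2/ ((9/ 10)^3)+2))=-262808/ 4131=-63.62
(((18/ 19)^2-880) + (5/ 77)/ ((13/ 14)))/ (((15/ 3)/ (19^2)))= -45378298/ 715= -63466.15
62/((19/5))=310/19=16.32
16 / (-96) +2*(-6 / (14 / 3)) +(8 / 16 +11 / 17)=-568 / 357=-1.59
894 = 894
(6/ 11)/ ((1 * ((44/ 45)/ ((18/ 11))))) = 0.91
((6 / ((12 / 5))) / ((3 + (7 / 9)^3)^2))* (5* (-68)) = -9034497 / 128018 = -70.57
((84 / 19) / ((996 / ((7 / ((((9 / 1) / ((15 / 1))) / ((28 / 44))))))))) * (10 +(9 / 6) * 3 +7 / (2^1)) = 10290 / 17347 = 0.59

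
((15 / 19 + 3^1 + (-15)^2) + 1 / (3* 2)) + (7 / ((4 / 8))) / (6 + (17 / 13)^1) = 230.87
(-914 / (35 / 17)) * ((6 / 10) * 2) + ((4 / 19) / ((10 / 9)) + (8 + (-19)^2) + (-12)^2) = -19.54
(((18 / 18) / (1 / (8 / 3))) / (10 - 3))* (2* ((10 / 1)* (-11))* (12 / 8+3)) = -2640 / 7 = -377.14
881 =881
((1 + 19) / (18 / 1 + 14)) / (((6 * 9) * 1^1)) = 5 / 432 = 0.01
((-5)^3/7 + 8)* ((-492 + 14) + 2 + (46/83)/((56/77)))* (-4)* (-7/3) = 3628917/83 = 43721.89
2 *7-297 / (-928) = 13289 / 928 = 14.32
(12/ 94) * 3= 18/ 47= 0.38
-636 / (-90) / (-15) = -106 / 225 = -0.47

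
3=3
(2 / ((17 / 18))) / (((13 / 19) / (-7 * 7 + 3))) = -31464 / 221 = -142.37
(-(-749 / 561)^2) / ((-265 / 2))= 1122002 / 83401065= 0.01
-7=-7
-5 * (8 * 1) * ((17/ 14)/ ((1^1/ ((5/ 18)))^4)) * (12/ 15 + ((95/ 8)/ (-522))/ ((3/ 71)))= -24873125/ 328784832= -0.08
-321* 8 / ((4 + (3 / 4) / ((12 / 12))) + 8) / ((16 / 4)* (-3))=856 / 51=16.78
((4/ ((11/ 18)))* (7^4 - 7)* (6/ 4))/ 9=2611.64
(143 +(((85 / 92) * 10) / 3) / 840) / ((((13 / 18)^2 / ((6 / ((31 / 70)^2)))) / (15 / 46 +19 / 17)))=17686068181425 / 1460544137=12109.23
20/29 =0.69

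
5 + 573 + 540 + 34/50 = 27967/25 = 1118.68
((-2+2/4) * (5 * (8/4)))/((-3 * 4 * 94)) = 0.01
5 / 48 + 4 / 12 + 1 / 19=149 / 304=0.49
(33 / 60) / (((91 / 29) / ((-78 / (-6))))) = 319 / 140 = 2.28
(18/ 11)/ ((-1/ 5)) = -8.18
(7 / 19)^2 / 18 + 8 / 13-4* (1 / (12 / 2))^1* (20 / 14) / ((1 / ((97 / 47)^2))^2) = -48058734030653 / 2885443209558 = -16.66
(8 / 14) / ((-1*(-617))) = 4 / 4319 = 0.00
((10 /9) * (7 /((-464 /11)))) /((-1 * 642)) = 385 /1340496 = 0.00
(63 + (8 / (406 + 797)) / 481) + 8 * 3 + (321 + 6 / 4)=473908633 / 1157286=409.50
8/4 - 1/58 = 115/58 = 1.98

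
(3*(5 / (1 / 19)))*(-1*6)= -1710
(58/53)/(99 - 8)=0.01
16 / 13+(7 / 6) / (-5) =1.00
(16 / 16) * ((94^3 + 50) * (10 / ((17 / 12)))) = 99676080 / 17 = 5863298.82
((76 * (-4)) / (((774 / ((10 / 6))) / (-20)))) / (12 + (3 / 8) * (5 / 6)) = 243200 / 228717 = 1.06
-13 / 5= -2.60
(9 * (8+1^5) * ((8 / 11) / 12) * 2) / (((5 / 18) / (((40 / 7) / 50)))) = 4.04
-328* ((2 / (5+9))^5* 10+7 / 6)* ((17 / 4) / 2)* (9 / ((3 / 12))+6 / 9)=-4512374515 / 151263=-29831.32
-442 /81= -5.46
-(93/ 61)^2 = -8649/ 3721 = -2.32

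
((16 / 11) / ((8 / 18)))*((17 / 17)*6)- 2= 194 / 11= 17.64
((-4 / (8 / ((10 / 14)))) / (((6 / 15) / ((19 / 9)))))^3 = -107171875 / 16003008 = -6.70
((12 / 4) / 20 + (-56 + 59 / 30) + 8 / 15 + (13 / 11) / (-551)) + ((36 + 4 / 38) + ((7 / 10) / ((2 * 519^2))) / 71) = -3998323487645 / 231828776982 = -17.25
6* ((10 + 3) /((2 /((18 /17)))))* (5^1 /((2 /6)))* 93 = 979290 /17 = 57605.29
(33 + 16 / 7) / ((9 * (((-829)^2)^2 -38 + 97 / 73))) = 949 / 114321504379572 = 0.00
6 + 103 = 109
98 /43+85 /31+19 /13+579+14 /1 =10388433 /17329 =599.48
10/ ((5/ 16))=32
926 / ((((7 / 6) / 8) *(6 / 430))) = 3185440 / 7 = 455062.86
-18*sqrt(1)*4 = -72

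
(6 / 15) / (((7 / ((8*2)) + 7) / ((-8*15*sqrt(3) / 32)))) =-24*sqrt(3) / 119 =-0.35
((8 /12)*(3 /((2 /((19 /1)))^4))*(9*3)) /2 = 3518667 /16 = 219916.69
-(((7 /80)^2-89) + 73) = 102351 /6400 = 15.99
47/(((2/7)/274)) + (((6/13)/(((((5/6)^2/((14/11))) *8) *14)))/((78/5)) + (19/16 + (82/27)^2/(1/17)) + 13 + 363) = 4944567462413/108416880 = 45606.99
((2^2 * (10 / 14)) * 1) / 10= 2 / 7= 0.29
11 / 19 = 0.58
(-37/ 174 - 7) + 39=5531/ 174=31.79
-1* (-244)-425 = -181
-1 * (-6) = 6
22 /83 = 0.27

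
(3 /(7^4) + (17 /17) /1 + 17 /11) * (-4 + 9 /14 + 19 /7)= -605349 /369754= -1.64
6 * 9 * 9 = 486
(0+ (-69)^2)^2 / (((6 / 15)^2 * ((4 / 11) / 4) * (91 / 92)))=143369540325 / 91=1575489454.12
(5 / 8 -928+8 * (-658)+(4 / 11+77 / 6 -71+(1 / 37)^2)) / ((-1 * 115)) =2258552663 / 41562840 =54.34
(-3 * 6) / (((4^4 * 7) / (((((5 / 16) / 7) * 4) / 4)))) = -45 / 100352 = -0.00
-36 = -36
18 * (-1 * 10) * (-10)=1800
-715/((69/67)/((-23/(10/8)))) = 38324/3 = 12774.67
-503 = -503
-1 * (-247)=247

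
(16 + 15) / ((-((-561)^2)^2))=-31 / 99049307841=-0.00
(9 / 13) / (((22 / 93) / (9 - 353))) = -1006.74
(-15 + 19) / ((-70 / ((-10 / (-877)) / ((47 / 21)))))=-12 / 41219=-0.00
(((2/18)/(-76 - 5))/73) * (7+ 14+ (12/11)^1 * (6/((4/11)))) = -13/17739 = -0.00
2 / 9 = 0.22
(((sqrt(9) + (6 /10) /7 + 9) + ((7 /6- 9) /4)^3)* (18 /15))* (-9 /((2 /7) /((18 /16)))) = -19923723 /102400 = -194.57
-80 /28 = -20 /7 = -2.86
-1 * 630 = -630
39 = 39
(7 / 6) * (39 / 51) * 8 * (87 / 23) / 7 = 1508 / 391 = 3.86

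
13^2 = 169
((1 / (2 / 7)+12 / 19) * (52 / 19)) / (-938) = -2041 / 169309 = -0.01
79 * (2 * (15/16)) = 1185/8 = 148.12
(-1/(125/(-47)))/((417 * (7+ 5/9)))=141/1181500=0.00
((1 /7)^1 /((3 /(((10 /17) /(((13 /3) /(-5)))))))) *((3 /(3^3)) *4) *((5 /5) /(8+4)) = -0.00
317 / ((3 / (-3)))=-317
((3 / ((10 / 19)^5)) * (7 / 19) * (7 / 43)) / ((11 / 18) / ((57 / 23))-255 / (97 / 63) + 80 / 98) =-46710758333043 / 1725307105150000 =-0.03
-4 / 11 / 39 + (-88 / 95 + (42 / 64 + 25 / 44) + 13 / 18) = 1.01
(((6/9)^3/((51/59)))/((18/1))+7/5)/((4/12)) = 87931/20655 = 4.26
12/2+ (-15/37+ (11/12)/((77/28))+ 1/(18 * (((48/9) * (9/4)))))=47413/7992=5.93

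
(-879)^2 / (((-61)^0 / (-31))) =-23951871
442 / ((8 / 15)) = 3315 / 4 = 828.75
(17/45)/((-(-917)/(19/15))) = 323/618975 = 0.00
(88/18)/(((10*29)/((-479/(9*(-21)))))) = 10538/246645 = 0.04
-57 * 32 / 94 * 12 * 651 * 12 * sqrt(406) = -85494528 * sqrt(406) / 47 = -36652489.49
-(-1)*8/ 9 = 8/ 9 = 0.89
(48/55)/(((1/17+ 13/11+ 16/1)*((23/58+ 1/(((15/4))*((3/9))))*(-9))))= -1972/419523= -0.00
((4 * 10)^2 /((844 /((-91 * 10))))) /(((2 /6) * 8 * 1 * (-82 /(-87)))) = -5937750 /8651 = -686.37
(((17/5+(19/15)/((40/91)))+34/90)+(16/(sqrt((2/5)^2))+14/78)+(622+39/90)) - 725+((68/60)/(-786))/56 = -2391590291/42915600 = -55.73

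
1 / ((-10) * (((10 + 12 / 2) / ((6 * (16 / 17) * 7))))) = -21 / 85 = -0.25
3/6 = 1/2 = 0.50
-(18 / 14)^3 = -729 / 343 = -2.13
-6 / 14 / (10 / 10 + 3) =-3 / 28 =-0.11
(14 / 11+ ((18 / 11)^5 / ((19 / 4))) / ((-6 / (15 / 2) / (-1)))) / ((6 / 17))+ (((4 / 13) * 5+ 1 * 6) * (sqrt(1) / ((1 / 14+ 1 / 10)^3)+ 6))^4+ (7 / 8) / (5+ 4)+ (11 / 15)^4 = 41969161268598722776334272871268929 / 7431311656637051040000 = 5647611512984.42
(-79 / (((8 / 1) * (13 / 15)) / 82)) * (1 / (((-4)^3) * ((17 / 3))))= 145755 / 56576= 2.58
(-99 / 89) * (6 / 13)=-594 / 1157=-0.51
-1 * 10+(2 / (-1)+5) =-7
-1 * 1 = -1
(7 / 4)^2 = 49 / 16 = 3.06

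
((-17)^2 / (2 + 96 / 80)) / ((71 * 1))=1445 / 1136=1.27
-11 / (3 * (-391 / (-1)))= -11 / 1173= -0.01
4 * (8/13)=32/13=2.46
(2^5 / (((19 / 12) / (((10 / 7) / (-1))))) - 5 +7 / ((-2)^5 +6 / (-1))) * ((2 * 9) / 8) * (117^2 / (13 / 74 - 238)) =41294880783 / 9362668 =4410.59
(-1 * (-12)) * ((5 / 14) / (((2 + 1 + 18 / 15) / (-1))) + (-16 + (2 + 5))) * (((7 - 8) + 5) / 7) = -21368 / 343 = -62.30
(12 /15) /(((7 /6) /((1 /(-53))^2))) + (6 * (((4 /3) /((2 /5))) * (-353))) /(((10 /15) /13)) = -13535026026 /98315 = -137670.00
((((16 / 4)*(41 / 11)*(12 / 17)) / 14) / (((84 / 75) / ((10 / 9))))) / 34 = 10250 / 467313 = 0.02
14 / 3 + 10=44 / 3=14.67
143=143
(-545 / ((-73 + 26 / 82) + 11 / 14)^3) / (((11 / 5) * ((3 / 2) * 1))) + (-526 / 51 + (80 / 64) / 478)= -777336940631080895743 / 75391534982313492888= -10.31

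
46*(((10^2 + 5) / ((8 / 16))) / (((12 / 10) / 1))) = 8050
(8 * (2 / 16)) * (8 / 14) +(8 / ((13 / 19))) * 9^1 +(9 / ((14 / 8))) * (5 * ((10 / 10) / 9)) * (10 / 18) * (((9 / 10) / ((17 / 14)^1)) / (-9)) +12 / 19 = 28121092 / 264537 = 106.30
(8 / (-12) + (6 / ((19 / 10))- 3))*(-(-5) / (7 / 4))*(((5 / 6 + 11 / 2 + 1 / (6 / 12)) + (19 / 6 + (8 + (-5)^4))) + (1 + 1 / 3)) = -1123750 / 1197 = -938.81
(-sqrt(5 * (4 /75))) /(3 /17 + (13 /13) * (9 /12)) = -0.56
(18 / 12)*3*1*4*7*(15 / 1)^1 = 1890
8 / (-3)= -8 / 3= -2.67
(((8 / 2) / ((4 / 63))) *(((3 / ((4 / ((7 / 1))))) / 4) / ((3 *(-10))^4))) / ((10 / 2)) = 49 / 2400000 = 0.00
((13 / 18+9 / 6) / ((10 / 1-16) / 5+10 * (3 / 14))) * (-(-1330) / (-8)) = -391.84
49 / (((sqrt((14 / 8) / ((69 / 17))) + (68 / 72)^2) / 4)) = 24830064 / 51763 -3429216*sqrt(8211) / 879971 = 126.57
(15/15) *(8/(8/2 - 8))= -2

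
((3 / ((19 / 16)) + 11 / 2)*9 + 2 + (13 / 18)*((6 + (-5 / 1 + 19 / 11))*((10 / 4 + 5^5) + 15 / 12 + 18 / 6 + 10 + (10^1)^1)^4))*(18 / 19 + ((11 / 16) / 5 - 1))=16495010074939.77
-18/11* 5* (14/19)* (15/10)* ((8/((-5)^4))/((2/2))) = -3024/26125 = -0.12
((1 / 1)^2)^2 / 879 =0.00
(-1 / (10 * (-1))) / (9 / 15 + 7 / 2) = 0.02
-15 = -15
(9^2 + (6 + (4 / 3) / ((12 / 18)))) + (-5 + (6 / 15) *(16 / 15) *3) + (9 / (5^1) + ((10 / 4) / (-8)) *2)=86.46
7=7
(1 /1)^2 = 1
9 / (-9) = -1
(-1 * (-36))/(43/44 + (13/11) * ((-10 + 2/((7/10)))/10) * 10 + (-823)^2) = 1008/18965003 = 0.00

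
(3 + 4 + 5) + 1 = 13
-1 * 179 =-179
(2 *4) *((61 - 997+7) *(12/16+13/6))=-21676.67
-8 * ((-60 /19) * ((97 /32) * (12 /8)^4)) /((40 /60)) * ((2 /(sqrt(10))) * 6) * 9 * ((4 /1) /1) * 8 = 3818502 * sqrt(10) /19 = 635534.92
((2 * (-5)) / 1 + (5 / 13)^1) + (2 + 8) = 5 / 13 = 0.38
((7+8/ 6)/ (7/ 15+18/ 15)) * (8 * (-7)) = -280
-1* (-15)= 15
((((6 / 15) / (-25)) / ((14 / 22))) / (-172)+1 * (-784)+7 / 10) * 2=-58943314 / 37625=-1566.60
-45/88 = -0.51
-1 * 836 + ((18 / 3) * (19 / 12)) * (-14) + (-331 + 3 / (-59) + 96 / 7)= -531257 / 413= -1286.34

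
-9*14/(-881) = 126/881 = 0.14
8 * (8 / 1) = 64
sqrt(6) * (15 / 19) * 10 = 150 * sqrt(6) / 19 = 19.34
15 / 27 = 5 / 9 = 0.56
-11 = -11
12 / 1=12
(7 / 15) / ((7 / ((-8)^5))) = -32768 / 15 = -2184.53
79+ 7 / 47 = 3720 / 47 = 79.15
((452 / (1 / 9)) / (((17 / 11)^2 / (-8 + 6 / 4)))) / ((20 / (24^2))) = -460725408 / 1445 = -318841.11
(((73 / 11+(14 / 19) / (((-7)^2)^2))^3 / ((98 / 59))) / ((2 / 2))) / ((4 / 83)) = 527353819752117680459 / 144413331018763576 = 3651.70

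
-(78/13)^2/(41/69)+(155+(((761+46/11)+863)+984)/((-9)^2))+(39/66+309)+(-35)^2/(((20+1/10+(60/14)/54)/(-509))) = -9431686679489/309612402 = -30462.88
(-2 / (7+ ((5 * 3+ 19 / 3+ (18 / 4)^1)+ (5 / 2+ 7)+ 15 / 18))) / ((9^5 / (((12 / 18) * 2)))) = -16 / 15293691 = -0.00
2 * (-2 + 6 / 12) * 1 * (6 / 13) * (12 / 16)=-27 / 26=-1.04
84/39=28/13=2.15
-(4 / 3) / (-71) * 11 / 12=11 / 639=0.02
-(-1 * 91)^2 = -8281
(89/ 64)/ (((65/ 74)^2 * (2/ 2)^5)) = 121841/ 67600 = 1.80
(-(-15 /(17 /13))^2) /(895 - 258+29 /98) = -0.21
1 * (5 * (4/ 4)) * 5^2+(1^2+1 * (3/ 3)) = 127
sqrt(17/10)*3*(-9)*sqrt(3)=-60.97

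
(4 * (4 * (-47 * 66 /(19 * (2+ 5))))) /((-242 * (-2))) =-1128 /1463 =-0.77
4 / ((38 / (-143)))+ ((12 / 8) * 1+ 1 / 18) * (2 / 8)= -5015 / 342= -14.66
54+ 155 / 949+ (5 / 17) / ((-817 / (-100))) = 714382989 / 13180661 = 54.20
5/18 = 0.28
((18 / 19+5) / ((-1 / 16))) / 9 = -10.57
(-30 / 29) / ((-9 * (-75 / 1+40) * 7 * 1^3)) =-2 / 4263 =-0.00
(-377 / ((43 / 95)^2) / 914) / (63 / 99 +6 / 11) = -2878975 / 1689986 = -1.70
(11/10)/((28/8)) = 11/35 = 0.31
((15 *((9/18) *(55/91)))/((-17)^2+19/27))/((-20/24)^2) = 8019/355901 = 0.02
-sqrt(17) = -4.12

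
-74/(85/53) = -3922/85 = -46.14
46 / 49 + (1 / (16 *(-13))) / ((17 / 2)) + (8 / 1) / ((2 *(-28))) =68903 / 86632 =0.80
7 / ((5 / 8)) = 56 / 5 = 11.20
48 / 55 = 0.87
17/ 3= 5.67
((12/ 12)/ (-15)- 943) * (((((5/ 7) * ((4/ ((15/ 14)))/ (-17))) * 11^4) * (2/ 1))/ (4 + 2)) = 1656892688/ 2295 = 721957.60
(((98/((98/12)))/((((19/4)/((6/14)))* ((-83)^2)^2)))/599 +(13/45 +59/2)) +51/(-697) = 414575305643673017/13951380998104830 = 29.72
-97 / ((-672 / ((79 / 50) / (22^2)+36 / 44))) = 1928263 / 16262400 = 0.12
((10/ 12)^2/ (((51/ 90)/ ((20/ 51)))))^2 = 1562500/ 6765201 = 0.23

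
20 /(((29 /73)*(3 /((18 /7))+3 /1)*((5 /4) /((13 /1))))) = 91104 /725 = 125.66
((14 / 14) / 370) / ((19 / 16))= 8 / 3515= 0.00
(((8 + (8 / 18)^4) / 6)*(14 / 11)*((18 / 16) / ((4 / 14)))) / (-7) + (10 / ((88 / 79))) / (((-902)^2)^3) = -49710752422356743629063 / 51825163962845277556992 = -0.96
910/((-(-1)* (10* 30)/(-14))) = -637/15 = -42.47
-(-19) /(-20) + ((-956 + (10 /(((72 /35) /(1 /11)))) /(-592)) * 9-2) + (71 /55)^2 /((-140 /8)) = -2157891206951 /250712000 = -8607.05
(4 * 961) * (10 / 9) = 38440 / 9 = 4271.11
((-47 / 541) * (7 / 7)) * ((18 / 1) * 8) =-6768 / 541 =-12.51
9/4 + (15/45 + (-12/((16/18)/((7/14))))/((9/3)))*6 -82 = -365/4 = -91.25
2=2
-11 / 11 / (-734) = 1 / 734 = 0.00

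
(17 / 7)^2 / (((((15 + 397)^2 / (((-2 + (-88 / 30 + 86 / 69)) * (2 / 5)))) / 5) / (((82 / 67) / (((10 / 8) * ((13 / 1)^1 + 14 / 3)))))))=-284376 / 20026874525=-0.00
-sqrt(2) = -1.41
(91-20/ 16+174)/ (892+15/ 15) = 1055/ 3572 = 0.30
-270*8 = -2160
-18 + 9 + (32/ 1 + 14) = 37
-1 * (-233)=233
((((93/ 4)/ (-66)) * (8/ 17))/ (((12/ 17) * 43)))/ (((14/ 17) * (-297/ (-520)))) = -34255/ 2950101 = -0.01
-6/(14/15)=-45/7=-6.43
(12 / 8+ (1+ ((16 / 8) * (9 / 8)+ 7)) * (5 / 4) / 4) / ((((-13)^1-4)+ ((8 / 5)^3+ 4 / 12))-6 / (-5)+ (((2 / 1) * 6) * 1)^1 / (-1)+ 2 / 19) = -0.20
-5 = -5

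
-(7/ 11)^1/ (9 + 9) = -7/ 198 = -0.04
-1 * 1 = -1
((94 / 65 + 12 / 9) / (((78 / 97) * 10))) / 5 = 26287 / 380250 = 0.07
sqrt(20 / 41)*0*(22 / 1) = 0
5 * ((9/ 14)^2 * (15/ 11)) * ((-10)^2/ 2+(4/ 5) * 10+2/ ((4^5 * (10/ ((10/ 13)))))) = 2345247675/ 14350336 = 163.43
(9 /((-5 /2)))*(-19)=342 /5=68.40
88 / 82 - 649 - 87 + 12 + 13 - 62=-31649 / 41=-771.93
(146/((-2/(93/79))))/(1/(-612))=52593.27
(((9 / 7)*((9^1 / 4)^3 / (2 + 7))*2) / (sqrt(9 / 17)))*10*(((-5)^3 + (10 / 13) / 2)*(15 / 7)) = -7381125*sqrt(17) / 2548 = -11943.94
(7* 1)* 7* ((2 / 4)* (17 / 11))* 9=7497 / 22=340.77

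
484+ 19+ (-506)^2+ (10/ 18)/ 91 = 210105446/ 819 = 256539.01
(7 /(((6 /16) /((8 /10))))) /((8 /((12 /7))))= 16 /5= 3.20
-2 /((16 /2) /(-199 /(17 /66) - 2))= 193.65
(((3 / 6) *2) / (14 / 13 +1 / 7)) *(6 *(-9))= -1638 / 37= -44.27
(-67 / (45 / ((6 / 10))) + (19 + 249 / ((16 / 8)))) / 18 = 21391 / 2700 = 7.92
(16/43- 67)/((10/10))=-2865/43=-66.63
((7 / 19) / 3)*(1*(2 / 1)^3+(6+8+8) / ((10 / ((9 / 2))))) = 1253 / 570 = 2.20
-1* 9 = -9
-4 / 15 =-0.27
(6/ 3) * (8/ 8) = 2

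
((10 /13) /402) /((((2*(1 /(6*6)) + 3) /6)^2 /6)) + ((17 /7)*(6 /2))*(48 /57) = 433097904 /70085015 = 6.18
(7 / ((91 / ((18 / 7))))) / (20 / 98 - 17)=-126 / 10699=-0.01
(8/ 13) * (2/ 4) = 4/ 13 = 0.31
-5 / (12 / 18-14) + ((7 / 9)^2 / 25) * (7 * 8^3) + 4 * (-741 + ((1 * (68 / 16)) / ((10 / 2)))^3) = -465660017 / 162000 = -2874.44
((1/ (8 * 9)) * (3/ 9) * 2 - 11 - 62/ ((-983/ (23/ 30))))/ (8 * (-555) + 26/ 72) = 5808437/ 2356649115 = 0.00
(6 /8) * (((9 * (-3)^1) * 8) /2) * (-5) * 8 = 3240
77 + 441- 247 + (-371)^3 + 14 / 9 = -459580846 / 9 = -51064538.44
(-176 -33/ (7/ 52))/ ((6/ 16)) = -23584/ 21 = -1123.05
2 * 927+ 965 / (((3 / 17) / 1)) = 21967 / 3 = 7322.33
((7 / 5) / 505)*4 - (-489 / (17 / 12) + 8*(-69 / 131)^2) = 252642629936 / 736635925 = 342.97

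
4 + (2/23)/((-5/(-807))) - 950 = -107176/115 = -931.97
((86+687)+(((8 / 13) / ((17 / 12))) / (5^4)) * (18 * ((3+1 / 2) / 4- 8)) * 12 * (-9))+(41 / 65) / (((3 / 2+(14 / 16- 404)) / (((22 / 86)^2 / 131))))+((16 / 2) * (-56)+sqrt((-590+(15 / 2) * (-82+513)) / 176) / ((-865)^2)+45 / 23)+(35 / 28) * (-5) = sqrt(116270) / 65843800+192168614125562387 / 581741611132500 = 330.33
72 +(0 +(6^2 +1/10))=1081/10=108.10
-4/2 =-2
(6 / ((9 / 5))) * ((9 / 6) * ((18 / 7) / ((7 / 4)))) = 360 / 49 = 7.35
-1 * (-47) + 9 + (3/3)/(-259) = 14503/259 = 56.00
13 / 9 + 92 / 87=653 / 261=2.50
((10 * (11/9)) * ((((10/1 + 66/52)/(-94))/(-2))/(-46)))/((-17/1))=16115/17200872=0.00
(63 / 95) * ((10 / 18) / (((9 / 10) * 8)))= 35 / 684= 0.05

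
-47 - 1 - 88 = -136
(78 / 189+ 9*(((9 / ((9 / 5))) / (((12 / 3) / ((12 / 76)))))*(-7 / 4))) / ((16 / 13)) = -671203 / 306432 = -2.19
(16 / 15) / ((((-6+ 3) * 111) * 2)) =-8 / 4995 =-0.00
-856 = -856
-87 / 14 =-6.21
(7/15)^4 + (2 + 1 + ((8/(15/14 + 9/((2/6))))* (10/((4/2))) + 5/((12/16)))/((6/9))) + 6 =140495156/6631875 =21.18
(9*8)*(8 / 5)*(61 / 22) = 319.42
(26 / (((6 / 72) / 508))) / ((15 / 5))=52832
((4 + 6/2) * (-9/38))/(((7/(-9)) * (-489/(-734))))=9909/3097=3.20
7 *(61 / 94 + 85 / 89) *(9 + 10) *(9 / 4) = 16062543 / 33464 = 479.99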